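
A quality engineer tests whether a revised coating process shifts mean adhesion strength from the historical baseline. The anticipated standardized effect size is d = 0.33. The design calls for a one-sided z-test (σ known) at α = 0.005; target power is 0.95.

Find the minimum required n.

Set Φ(δ − 2.576) = 0.95; then δ − 2.576 = Φ⁻¹(0.95) = 1.645, giving δ = 4.221.
δ = d·√n ⇒ n = (δ/d)² = (4.221 / 0.33)² = 163.58.
Rounding up, n = 164.

n = 164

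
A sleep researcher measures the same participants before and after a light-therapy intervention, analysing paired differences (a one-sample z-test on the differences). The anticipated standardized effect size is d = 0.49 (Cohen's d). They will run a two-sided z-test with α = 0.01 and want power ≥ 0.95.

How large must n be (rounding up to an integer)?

For power 0.95 need Φ(δ − z_{0.005}) = 0.95, so δ = z_{0.005} + z_{0.05} = 2.576 + 1.645 = 4.221.
(The Φ(−δ − z_{α/2}) term is vanishingly small for δ > 0 and is dropped in the standard sample-size formula.)
δ = d·√n ⇒ n = (δ/d)² = (4.221 / 0.49)² = 74.19.
Round up to the next whole unit.

n = 75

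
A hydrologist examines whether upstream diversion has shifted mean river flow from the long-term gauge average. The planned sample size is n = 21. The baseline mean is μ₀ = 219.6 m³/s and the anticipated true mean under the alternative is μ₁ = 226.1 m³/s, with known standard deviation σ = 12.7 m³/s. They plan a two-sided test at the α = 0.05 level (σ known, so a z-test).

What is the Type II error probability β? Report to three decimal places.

Standardized effect: d = |μ₁ − μ₀| / σ = |226.1 − 219.6| / 12.7 = 0.5118
Noncentrality parameter: λ = d·√n = 0.5118 × √21 = 2.3454
Critical value for a two-sided test at α = 0.05: z_{α/2} = 1.960.
Power = Φ(λ − 1.960) + Φ(−λ − 1.960) = Φ(0.385) + Φ(-4.305) = 0.6500 + 0.0000 = 0.6501.
Type II error: β = 1 − power = 1 − 0.6501 = 0.3499.

β ≈ 0.350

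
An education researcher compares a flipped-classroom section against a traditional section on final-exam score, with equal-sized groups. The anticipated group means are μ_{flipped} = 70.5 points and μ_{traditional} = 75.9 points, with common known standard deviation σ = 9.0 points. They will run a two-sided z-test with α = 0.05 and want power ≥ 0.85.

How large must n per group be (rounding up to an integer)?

n = 50 per group

Standardized effect: d = |μ_{flipped} − μ_{traditional}| / σ = |70.5 − 75.9| / 9.0 = 0.6000
Set Φ(δ − 1.960) = 0.85; then δ − 1.960 = Φ⁻¹(0.85) = 1.036, giving δ = 2.996.
(Ignoring the negligible lower-tail rejection probability gives the usual closed-form inversion.)
δ = d·√(n/2) ⇒ n = 2(δ/d)² = 2 × (2.996 / 0.6000)² = 49.88.
Round up to the next whole unit.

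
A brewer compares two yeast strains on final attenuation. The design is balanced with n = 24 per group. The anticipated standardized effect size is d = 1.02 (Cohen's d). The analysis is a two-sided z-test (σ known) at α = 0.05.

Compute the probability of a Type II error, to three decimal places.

Noncentrality parameter: δ = d·√(n/2) = 1.02 × √(24/2) = 3.5334
Critical value for a two-sided test at α = 0.05: z_{α/2} = 1.960.
Power = Φ(δ − 1.960) + Φ(−δ − 1.960) = Φ(1.573) + Φ(-5.493) = 0.9422 + 0.0000 = 0.9422.
Type II error: β = 1 − power = 1 − 0.9422 = 0.0578.

β ≈ 0.058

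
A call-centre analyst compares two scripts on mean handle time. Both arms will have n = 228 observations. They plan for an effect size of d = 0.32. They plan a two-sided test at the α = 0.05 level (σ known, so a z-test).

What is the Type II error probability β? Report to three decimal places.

Noncentrality parameter: δ = d·√(n/2) = 0.32 × √(228/2) = 3.4167
Critical value for a two-sided test at α = 0.05: z_{α/2} = 1.960.
Power = Φ(δ − 1.960) + Φ(−δ − 1.960) = Φ(1.457) + Φ(-5.377) = 0.9274 + 0.0000 = 0.9274.
Type II error: β = 1 − power = 1 − 0.9274 = 0.0726.

β ≈ 0.073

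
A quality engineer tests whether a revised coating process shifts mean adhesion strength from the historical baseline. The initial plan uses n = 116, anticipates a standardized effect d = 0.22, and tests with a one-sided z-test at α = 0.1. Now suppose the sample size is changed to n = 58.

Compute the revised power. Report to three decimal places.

With n = 58: δ = d·√n = 0.22 × √58 = 1.6755. Critical value z_{0.1} = 1.282.
Revised power = P(Z > 1.282 − δ) = Φ(0.394) = 0.6532.

Power ≈ 0.653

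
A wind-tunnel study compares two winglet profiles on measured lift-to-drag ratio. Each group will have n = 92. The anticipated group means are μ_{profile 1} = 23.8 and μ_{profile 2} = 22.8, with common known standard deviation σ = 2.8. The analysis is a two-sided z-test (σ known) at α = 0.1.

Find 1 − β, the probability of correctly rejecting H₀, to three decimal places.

Power ≈ 0.782

Standardized effect: d = |μ_{profile 1} − μ_{profile 2}| / σ = |23.8 − 22.8| / 2.8 = 0.3571
Noncentrality parameter: δ = d·√(n/2) = 0.3571 × √(92/2) = 2.4223
Critical value for a two-sided test at α = 0.1: z_{α/2} = 1.645.
Power = Φ(δ − 1.645) + Φ(−δ − 1.645) = Φ(0.777) + Φ(-4.067) = 0.7815 + 0.0000 = 0.7816.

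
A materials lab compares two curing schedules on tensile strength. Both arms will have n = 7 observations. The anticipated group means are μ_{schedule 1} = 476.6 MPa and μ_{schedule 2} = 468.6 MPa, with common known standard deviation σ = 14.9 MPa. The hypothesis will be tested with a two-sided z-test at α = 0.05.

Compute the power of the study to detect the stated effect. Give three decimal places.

Power ≈ 0.171

Standardized effect: d = |μ_{schedule 1} − μ_{schedule 2}| / σ = |476.6 − 468.6| / 14.9 = 0.5369
Noncentrality parameter: δ = d·√(n/2) = 0.5369 × √(7/2) = 1.0045
Two-sided α = 0.05 → critical value z_{0.025} = 1.960.
Power = Φ(δ − 1.960) + Φ(−δ − 1.960) = Φ(-0.955) + Φ(-2.964) = 0.1697 + 0.0015 = 0.1712.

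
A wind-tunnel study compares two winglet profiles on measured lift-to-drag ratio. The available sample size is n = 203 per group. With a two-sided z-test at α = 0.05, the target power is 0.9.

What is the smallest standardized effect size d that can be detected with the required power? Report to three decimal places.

Need Φ(δ − 1.960) = 0.9, so δ = 1.960 + 1.282 = 3.242.
(Lower-tail contribution to power is negligible for δ > 0.)
δ = d·√(n/2) ⇒ d = δ/√(n/2) = 3.242/√(203/2) = 0.3217.

d ≈ 0.322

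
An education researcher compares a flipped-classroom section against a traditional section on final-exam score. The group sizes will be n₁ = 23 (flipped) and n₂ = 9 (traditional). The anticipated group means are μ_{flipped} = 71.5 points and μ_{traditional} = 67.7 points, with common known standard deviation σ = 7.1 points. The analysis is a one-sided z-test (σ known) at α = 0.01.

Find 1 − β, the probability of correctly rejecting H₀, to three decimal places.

Standardized effect: d = |μ_{flipped} − μ_{traditional}| / σ = |71.5 − 67.7| / 7.1 = 0.5352
Noncentrality parameter: λ = d / √(1/n₁ + 1/n₂) = 0.5352 / √(1/23 + 1/9) = 1.3612
Critical value for a one-sided test at α = 0.01: z_α = 2.326.
Power = Φ(λ − 2.326) = Φ(-0.965) = 0.1672.

Power ≈ 0.167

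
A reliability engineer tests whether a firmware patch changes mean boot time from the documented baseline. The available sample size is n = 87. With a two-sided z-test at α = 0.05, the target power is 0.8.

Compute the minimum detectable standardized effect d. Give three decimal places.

d ≈ 0.300

Need Φ(δ − 1.960) = 0.8, so δ = 1.960 + 0.842 = 2.802.
(Lower-tail contribution to power is negligible for δ > 0.)
δ = d·√n ⇒ d = δ/√n = 2.802/√87 = 0.3004.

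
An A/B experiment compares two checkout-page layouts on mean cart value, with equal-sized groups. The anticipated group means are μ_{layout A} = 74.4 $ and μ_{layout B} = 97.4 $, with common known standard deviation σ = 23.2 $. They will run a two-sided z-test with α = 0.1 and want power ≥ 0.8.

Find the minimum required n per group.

Standardized effect: d = |μ_{layout A} − μ_{layout B}| / σ = |74.4 − 97.4| / 23.2 = 0.9914
Set Φ(δ − 1.645) = 0.8; then δ − 1.645 = Φ⁻¹(0.8) = 0.842, giving δ = 2.486.
(Ignoring the negligible lower-tail rejection probability gives the usual closed-form inversion.)
δ = d·√(n/2) ⇒ n = 2(δ/d)² = 2 × (2.486 / 0.9914)² = 12.58.
Rounding up, n = 13 per group.

n = 13 per group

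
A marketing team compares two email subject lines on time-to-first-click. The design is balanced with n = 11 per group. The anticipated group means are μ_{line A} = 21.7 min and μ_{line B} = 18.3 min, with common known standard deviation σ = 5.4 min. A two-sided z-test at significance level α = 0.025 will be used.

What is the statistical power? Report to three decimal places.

Power ≈ 0.222

Standardized effect: d = |μ_{line A} − μ_{line B}| / σ = |21.7 − 18.3| / 5.4 = 0.6296
Noncentrality parameter: δ = d·√(n/2) = 0.6296 × √(11/2) = 1.4766
Critical value for a two-sided test at α = 0.025: z_{α/2} = 2.241.
Power = Φ(δ − 2.241) + Φ(−δ − 2.241) = Φ(-0.765) + Φ(-3.718) = 0.2222 + 0.0001 = 0.2223.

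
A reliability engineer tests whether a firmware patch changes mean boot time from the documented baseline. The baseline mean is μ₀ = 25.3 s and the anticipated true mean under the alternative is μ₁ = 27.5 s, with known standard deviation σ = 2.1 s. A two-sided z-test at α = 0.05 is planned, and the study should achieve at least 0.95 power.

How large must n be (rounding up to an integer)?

Standardized effect: d = |μ₁ − μ₀| / σ = |27.5 − 25.3| / 2.1 = 1.0476
For power 0.95 need Φ(δ − z_{0.025}) = 0.95, so δ = z_{0.025} + z_{0.05} = 1.960 + 1.645 = 3.605.
(Ignoring the negligible lower-tail rejection probability gives the usual closed-form inversion.)
δ = d·√n ⇒ n = (δ/d)² = (3.605 / 1.0476)² = 11.84.
Round up to the next whole unit.

n = 12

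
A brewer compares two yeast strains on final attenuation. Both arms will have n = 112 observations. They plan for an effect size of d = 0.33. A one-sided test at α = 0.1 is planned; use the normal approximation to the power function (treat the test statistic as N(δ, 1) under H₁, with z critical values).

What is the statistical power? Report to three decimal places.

Noncentrality parameter: δ = d·√(n/2) = 0.33 × √(112/2) = 2.4695
Critical value for a one-sided test at α = 0.1: z_α = 1.282.
Power = P(Z > 1.282 − δ) = Φ(1.188) = 0.8826.

Power ≈ 0.883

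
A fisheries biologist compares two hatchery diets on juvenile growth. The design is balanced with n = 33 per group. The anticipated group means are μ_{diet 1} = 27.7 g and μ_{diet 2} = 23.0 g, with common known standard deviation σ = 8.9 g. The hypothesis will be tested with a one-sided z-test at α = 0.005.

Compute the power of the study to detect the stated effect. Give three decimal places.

Power ≈ 0.333

Standardized effect: d = |μ_{diet 1} − μ_{diet 2}| / σ = |27.7 − 23.0| / 8.9 = 0.5281
Noncentrality parameter: δ = d·√(n/2) = 0.5281 × √(33/2) = 2.1451
Critical value for a one-sided test at α = 0.005: z_α = 2.576.
Power = P(Z > 2.576 − δ) = Φ(-0.431) = 0.3333.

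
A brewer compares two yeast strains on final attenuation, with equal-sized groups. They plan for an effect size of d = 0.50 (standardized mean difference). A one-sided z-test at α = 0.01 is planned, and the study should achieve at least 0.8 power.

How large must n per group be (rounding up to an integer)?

Set Φ(δ − 2.326) = 0.8; then δ − 2.326 = Φ⁻¹(0.8) = 0.842, giving δ = 3.168.
δ = d·√(n/2) ⇒ n = 2(δ/d)² = 2 × (3.168 / 0.50)² = 80.29.
Rounding up, n = 81 per group.

n = 81 per group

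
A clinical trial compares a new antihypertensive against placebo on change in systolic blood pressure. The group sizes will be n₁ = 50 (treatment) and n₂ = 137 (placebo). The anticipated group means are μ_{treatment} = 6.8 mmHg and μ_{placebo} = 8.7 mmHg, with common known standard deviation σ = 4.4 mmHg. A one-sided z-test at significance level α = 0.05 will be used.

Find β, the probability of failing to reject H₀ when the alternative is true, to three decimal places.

β ≈ 0.166

Standardized effect: d = |μ_{treatment} − μ_{placebo}| / σ = |6.8 − 8.7| / 4.4 = 0.4318
Noncentrality parameter: δ = d / √(1/n₁ + 1/n₂) = 0.4318 / √(1/50 + 1/137) = 2.6135
Critical value for a one-sided test at α = 0.05: z_α = 1.645.
Power = P(Z > 1.645 − δ) = Φ(0.969) = 0.8336.
Type II error: β = 1 − power = 1 − 0.8336 = 0.1664.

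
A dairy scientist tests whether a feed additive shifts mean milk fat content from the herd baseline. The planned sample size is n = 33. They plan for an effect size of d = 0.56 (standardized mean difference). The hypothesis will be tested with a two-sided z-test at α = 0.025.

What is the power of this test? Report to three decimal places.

Noncentrality parameter: δ = d·√n = 0.56 × √33 = 3.2170
Critical value for a two-sided test at α = 0.025: z_{α/2} = 2.241.
Power = Φ(δ − 2.241) + Φ(−δ − 2.241) = Φ(0.976) + Φ(-5.458) = 0.8354 + 0.0000 = 0.8354.

Power ≈ 0.835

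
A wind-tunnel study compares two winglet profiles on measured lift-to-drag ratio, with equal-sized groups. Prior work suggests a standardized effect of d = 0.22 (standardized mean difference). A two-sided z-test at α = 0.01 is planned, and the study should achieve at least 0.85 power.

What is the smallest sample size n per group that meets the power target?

n = 540 per group

Set Φ(δ − 2.576) = 0.85; then δ − 2.576 = Φ⁻¹(0.85) = 1.036, giving δ = 3.612.
(Ignoring the negligible lower-tail rejection probability gives the usual closed-form inversion.)
δ = d·√(n/2) ⇒ n = 2(δ/d)² = 2 × (3.612 / 0.22)² = 539.19.
Round up to the next whole unit.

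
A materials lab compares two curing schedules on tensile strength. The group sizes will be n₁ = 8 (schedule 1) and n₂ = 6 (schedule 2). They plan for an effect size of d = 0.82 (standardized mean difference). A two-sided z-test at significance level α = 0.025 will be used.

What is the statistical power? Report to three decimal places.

Power ≈ 0.235

Noncentrality parameter: δ = d / √(1/n₁ + 1/n₂) = 0.82 / √(1/8 + 1/6) = 1.5183
Critical value for a two-sided test at α = 0.025: z_{α/2} = 2.241.
Power = Φ(δ − 2.241) + Φ(−δ − 2.241) = Φ(-0.723) + Φ(-3.760) = 0.2348 + 0.0001 = 0.2349.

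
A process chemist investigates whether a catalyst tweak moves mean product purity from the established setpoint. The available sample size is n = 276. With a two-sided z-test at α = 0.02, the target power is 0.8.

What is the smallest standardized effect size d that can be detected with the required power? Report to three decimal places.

Need Φ(δ − 2.326) = 0.8, so δ = 2.326 + 0.842 = 3.168.
(The second rejection-region term Φ(−δ − z_{α/2}) is negligible and dropped.)
δ = d·√n ⇒ d = δ/√n = 3.168/√276 = 0.1907.

d ≈ 0.191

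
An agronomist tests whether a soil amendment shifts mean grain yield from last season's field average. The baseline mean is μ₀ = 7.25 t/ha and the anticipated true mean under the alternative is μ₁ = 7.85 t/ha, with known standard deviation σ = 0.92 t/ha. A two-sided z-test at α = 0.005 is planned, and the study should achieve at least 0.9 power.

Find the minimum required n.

Standardized effect: d = |μ₁ − μ₀| / σ = |7.85 − 7.25| / 0.92 = 0.6522
Set Φ(δ − 2.807) = 0.9; then δ − 2.807 = Φ⁻¹(0.9) = 1.282, giving δ = 4.089.
(Ignoring the negligible lower-tail rejection probability gives the usual closed-form inversion.)
δ = d·√n ⇒ n = (δ/d)² = (4.089 / 0.6522)² = 39.30.
Round up to the next whole unit.

n = 40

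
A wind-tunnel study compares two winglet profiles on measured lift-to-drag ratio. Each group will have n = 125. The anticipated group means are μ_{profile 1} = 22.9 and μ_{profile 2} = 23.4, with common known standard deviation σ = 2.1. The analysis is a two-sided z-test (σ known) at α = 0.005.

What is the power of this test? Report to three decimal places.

Standardized effect: d = |μ_{profile 1} − μ_{profile 2}| / σ = |22.9 − 23.4| / 2.1 = 0.2381
Noncentrality parameter: δ = d·√(n/2) = 0.2381 × √(125/2) = 1.8823
Critical value for a two-sided test at α = 0.005: z_{α/2} = 2.807.
Power = Φ(δ − 2.807) + Φ(−δ − 2.807) = Φ(-0.925) + Φ(-4.689) = 0.1776 + 0.0000 = 0.1776.

Power ≈ 0.178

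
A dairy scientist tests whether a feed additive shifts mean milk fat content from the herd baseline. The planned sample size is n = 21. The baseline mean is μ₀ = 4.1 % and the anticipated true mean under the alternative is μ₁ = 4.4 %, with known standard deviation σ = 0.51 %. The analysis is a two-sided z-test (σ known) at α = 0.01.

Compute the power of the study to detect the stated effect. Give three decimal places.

Power ≈ 0.548

Standardized effect: d = |μ₁ − μ₀| / σ = |4.4 − 4.1| / 0.51 = 0.5882
Noncentrality parameter: δ = d·√n = 0.5882 × √21 = 2.6956
Critical value for a two-sided test at α = 0.01: z_{α/2} = 2.576.
Power = Φ(δ − 2.576) + Φ(−δ − 2.576) = Φ(0.120) + Φ(-5.271) = 0.5477 + 0.0000 = 0.5477.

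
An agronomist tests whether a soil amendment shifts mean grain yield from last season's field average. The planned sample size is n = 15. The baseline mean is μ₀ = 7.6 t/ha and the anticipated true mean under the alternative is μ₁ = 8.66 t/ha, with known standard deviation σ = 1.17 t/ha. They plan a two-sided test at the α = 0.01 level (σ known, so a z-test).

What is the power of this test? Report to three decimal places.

Standardized effect: d = |μ₁ − μ₀| / σ = |8.66 − 7.6| / 1.17 = 0.9060
Noncentrality parameter: δ = d·√n = 0.9060 × √15 = 3.5089
Critical value for a two-sided test at α = 0.01: z_{α/2} = 2.576.
Power = Φ(δ − 2.576) + Φ(−δ − 2.576) = Φ(0.933) + Φ(-6.085) = 0.8246 + 0.0000 = 0.8246.

Power ≈ 0.825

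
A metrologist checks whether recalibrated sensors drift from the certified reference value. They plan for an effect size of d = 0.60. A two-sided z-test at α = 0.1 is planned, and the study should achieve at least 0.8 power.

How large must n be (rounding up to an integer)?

Set Φ(δ − 1.645) = 0.8; then δ − 1.645 = Φ⁻¹(0.8) = 0.842, giving δ = 2.486.
(Ignoring the negligible lower-tail rejection probability gives the usual closed-form inversion.)
δ = d·√n ⇒ n = (δ/d)² = (2.486 / 0.60)² = 17.17.
Round up to the next whole unit.

n = 18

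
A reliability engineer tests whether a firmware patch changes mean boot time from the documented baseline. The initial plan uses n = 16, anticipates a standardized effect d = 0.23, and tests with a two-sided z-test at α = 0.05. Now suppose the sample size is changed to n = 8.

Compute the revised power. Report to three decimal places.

Power ≈ 0.100

With n = 8: δ = d·√n = 0.23 × √8 = 0.6505. Critical value z_{0.025} = 1.960.
Revised power = Φ(δ − 1.960) + Φ(−δ − 1.960) = Φ(-1.309) + Φ(-2.611) = 0.0952 + 0.0045 = 0.0997.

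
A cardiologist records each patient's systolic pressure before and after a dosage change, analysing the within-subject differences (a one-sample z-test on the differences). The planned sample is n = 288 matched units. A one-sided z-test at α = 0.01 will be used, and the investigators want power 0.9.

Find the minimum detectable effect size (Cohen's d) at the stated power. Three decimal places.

d ≈ 0.213

Required noncentrality: δ = z_{0.01} + z_{0.10} = 2.326 + 1.282 = 3.608.
δ = d·√n ⇒ d = δ/√n = 3.608/√288 = 0.2126.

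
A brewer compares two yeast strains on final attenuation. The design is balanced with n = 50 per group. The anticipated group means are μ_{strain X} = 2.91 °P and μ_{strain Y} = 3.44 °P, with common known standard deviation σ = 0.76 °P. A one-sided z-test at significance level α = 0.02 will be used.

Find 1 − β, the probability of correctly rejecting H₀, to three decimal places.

Power ≈ 0.924

Standardized effect: d = |μ_{strain X} − μ_{strain Y}| / σ = |2.91 − 3.44| / 0.76 = 0.6974
Noncentrality parameter: δ = d·√(n/2) = 0.6974 × √(50/2) = 3.4868
One-sided α = 0.02 → critical value z_{0.02} = 2.054.
Power = P(Z > 2.054 − δ) = Φ(1.433) = 0.9241.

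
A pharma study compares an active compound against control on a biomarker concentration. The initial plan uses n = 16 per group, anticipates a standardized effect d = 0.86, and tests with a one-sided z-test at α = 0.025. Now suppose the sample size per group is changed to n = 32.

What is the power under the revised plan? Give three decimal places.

Power ≈ 0.931

With n = 32 per group: δ = d·√(n/2) = 0.86 × √(32/2) = 3.4400. Critical value z_{0.025} = 1.960.
Revised power = Φ(δ − 1.960) = Φ(1.480) = 0.9306.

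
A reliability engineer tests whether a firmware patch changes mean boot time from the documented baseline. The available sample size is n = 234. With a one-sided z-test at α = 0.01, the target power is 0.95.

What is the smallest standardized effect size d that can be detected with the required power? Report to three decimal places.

Required noncentrality: δ = z_{0.01} + z_{0.05} = 2.326 + 1.645 = 3.971.
δ = d·√n ⇒ d = δ/√n = 3.971/√234 = 0.2596.

d ≈ 0.260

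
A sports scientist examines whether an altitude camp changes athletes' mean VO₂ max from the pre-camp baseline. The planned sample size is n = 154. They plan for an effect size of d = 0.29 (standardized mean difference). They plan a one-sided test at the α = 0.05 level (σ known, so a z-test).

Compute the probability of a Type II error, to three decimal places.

β ≈ 0.025

Noncentrality parameter: δ = d·√n = 0.29 × √154 = 3.5988
Critical value for a one-sided test at α = 0.05: z_α = 1.645.
Power = P(Z > 1.645 − δ) = Φ(1.954) = 0.9746.
Type II error: β = 1 − power = 1 − 0.9746 = 0.0254.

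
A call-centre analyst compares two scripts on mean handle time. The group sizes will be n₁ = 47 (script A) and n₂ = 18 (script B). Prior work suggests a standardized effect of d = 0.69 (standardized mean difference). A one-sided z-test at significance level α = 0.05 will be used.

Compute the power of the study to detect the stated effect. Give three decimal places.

Power ≈ 0.801

Noncentrality parameter: δ = d / √(1/n₁ + 1/n₂) = 0.69 / √(1/47 + 1/18) = 2.4893
One-sided α = 0.05 → critical value z_{0.05} = 1.645.
Power = Φ(δ − 1.645) = Φ(0.844) = 0.8008.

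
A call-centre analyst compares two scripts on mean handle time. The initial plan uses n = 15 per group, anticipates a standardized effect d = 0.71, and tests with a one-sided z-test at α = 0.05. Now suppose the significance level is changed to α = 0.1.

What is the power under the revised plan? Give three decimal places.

δ = d·√(n/2) = 0.71 × √(15/2) = 1.9444 (unchanged). New critical value: z_{0.1} = 1.282.
Revised power = P(Z > 1.282 − δ) = Φ(0.663) = 0.7463.

Power ≈ 0.746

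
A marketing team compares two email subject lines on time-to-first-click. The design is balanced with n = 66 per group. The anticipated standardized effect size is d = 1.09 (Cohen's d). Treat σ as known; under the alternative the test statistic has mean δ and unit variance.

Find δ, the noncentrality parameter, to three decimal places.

δ = d·√(n/2) = 1.09 × √(66/2) = 6.2616

δ ≈ 6.262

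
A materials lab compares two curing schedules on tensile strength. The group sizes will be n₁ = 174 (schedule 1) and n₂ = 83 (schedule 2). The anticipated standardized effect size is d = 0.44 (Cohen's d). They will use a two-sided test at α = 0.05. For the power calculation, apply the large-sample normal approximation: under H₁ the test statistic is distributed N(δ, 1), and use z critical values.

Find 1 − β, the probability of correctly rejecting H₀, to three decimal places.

Noncentrality parameter: δ = d / √(1/n₁ + 1/n₂) = 0.44 / √(1/174 + 1/83) = 3.2984
Two-sided α = 0.05 → critical value z_{0.025} = 1.960.
Power = Φ(δ − 1.960) + Φ(−δ − 1.960) = Φ(1.338) + Φ(-5.258) = 0.9096 + 0.0000 = 0.9096.

Power ≈ 0.910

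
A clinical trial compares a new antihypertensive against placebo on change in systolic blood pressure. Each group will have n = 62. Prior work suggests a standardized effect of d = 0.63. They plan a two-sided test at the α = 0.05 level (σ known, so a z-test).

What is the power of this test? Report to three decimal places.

Power ≈ 0.939

Noncentrality parameter: δ = d·√(n/2) = 0.63 × √(62/2) = 3.5077
Critical value for a two-sided test at α = 0.05: z_{α/2} = 1.960.
Power = Φ(δ − 1.960) + Φ(−δ − 1.960) = Φ(1.548) + Φ(-5.468) = 0.9392 + 0.0000 = 0.9392.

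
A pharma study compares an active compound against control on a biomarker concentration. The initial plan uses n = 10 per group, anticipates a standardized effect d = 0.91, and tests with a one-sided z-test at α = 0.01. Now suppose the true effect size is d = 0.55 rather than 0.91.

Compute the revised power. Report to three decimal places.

With d = 0.55: δ = d·√(n/2) = 0.55 × √(10/2) = 1.2298. Critical value z_{0.01} = 2.326.
Revised power = P(Z > 2.326 − δ) = Φ(-1.097) = 0.1364.

Power ≈ 0.136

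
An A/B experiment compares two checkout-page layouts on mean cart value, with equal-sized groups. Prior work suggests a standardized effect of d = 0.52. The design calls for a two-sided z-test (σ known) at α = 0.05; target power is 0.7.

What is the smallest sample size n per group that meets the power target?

For power 0.7 need Φ(δ − z_{0.025}) = 0.7, so δ = z_{0.025} + z_{0.30} = 1.960 + 0.524 = 2.484.
(The Φ(−δ − z_{α/2}) term is vanishingly small for δ > 0 and is dropped in the standard sample-size formula.)
δ = d·√(n/2) ⇒ n = 2(δ/d)² = 2 × (2.484 / 0.52)² = 45.65.
Rounding up, n = 46 per group.

n = 46 per group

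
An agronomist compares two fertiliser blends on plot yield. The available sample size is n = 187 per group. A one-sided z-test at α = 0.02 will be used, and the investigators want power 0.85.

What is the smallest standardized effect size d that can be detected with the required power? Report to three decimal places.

Required noncentrality: δ = z_{0.02} + z_{0.15} = 2.054 + 1.036 = 3.090.
δ = d·√(n/2) ⇒ d = δ/√(n/2) = 3.090/√(187/2) = 0.3196.

d ≈ 0.320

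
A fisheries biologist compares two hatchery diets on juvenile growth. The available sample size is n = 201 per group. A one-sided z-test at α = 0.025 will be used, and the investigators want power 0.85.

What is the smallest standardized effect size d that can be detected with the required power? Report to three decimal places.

d ≈ 0.299

Required noncentrality: δ = z_{0.025} + z_{0.15} = 1.960 + 1.036 = 2.996.
δ = d·√(n/2) ⇒ d = δ/√(n/2) = 2.996/√(201/2) = 0.2989.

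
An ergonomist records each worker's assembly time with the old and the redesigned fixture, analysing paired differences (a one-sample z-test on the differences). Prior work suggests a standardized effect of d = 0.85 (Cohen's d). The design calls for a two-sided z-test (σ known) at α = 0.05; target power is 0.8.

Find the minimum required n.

n = 11

For power 0.8 need Φ(δ − z_{0.025}) = 0.8, so δ = z_{0.025} + z_{0.20} = 1.960 + 0.842 = 2.802.
(Ignoring the negligible lower-tail rejection probability gives the usual closed-form inversion.)
δ = d·√n ⇒ n = (δ/d)² = (2.802 / 0.85)² = 10.86.
Rounding up, n = 11.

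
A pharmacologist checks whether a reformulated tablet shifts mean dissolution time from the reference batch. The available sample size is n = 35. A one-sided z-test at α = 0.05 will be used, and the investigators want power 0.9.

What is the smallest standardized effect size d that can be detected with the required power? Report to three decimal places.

d ≈ 0.495

Need Φ(δ − 1.645) = 0.9, so δ = 1.645 + 1.282 = 2.926.
δ = d·√n ⇒ d = δ/√n = 2.926/√35 = 0.4947.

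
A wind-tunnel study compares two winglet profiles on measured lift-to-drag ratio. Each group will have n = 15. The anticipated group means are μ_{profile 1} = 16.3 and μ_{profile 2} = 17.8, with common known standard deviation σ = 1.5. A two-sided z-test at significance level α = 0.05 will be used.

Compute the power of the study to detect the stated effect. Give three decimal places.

Standardized effect: d = |μ_{profile 1} − μ_{profile 2}| / σ = |16.3 − 17.8| / 1.5 = 1.0000
Noncentrality parameter: δ = d·√(n/2) = 1.0000 × √(15/2) = 2.7386
Critical value for a two-sided test at α = 0.05: z_{α/2} = 1.960.
Power = Φ(δ − 1.960) + Φ(−δ − 1.960) = Φ(0.779) + Φ(-4.699) = 0.7819 + 0.0000 = 0.7819.

Power ≈ 0.782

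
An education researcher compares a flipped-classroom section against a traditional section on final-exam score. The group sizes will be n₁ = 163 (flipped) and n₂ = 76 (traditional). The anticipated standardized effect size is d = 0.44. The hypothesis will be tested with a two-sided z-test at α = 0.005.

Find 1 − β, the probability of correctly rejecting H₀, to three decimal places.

Noncentrality parameter: δ = d / √(1/n₁ + 1/n₂) = 0.44 / √(1/163 + 1/76) = 3.1678
Two-sided α = 0.005 → critical value z_{0.0025} = 2.807.
Power = Φ(δ − 2.807) + Φ(−δ − 2.807) = Φ(0.361) + Φ(-5.975) = 0.6409 + 0.0000 = 0.6409.

Power ≈ 0.641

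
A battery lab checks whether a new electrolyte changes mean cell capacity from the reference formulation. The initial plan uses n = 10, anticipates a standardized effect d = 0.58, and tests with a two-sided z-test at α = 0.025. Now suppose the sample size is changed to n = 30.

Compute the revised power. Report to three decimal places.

Power ≈ 0.825

With n = 30: δ = d·√n = 0.58 × √30 = 3.1768. Critical value z_{0.0125} = 2.241.
Revised power = Φ(δ − 2.241) + Φ(−δ − 2.241) = Φ(0.935) + Φ(-5.418) = 0.8252 + 0.0000 = 0.8252.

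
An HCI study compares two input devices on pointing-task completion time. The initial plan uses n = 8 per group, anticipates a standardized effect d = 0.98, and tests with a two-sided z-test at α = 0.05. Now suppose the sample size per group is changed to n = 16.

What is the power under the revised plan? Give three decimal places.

With n = 16 per group: δ = d·√(n/2) = 0.98 × √(16/2) = 2.7719. Critical value z_{0.025} = 1.960.
Revised power = Φ(δ − 1.960) + Φ(−δ − 1.960) = Φ(0.812) + Φ(-4.732) = 0.7916 + 0.0000 = 0.7916.

Power ≈ 0.792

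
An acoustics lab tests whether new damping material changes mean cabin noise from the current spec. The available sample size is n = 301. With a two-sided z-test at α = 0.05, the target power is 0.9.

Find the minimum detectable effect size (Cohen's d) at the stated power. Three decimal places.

d ≈ 0.187

Need Φ(δ − 1.960) = 0.9, so δ = 1.960 + 1.282 = 3.242.
(The second rejection-region term Φ(−δ − z_{α/2}) is negligible and dropped.)
δ = d·√n ⇒ d = δ/√n = 3.242/√301 = 0.1868.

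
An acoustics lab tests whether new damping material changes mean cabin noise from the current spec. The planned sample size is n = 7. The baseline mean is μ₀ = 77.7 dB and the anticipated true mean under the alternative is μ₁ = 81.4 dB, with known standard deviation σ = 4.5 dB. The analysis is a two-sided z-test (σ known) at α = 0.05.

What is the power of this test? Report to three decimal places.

Power ≈ 0.585

Standardized effect: d = |μ₁ − μ₀| / σ = |81.4 − 77.7| / 4.5 = 0.8222
Noncentrality parameter: δ = d·√n = 0.8222 × √7 = 2.1754
Critical value for a two-sided test at α = 0.05: z_{α/2} = 1.960.
Power = Φ(δ − 1.960) + Φ(−δ − 1.960) = Φ(0.215) + Φ(-4.135) = 0.5853 + 0.0000 = 0.5853.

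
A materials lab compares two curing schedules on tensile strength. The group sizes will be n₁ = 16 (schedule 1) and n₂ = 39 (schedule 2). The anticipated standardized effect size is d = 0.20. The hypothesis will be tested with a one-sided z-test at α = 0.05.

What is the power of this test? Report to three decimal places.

Noncentrality parameter: δ = d / √(1/n₁ + 1/n₂) = 0.20 / √(1/16 + 1/39) = 0.6737
One-sided α = 0.05 → critical value z_{0.05} = 1.645.
Power = Φ(δ − 1.645) = Φ(-0.971) = 0.1657.

Power ≈ 0.166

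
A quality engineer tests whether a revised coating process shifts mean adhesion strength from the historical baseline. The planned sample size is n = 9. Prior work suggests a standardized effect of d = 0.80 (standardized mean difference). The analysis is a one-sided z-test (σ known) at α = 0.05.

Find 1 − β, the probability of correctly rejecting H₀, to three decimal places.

Power ≈ 0.775

Noncentrality parameter: δ = d·√n = 0.80 × √9 = 2.4000
Critical value for a one-sided test at α = 0.05: z_α = 1.645.
Power = P(Z > 1.645 − δ) = Φ(0.755) = 0.7749.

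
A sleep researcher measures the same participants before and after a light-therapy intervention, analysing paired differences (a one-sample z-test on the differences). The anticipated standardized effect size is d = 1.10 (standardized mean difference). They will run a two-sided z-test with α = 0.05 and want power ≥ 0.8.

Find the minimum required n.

n = 7

For power 0.8 need Φ(δ − z_{0.025}) = 0.8, so δ = z_{0.025} + z_{0.20} = 1.960 + 0.842 = 2.802.
(The Φ(−δ − z_{α/2}) term is vanishingly small for δ > 0 and is dropped in the standard sample-size formula.)
δ = d·√n ⇒ n = (δ/d)² = (2.802 / 1.10)² = 6.49.
Round up to the next whole unit.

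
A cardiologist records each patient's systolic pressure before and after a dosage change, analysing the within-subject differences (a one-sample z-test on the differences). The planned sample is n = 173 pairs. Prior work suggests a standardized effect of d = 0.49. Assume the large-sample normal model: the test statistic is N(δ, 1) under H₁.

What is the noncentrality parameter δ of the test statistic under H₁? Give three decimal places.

The noncentrality parameter scales effect size by the design's sample-size factor: δ = d·√n = 0.49 × √173 = 6.4449

δ ≈ 6.445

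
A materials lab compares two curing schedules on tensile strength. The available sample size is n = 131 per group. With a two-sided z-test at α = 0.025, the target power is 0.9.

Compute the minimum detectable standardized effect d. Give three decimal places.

d ≈ 0.435

Required noncentrality: δ = z_{0.0125} + z_{0.10} = 2.241 + 1.282 = 3.523.
(Lower-tail contribution to power is negligible for δ > 0.)
δ = d·√(n/2) ⇒ d = δ/√(n/2) = 3.523/√(131/2) = 0.4353.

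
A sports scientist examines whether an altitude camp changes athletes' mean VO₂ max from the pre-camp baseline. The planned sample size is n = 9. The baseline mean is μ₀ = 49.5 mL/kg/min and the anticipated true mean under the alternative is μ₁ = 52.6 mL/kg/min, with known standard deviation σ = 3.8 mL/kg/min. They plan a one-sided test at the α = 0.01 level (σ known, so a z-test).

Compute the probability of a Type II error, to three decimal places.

Standardized effect: d = |μ₁ − μ₀| / σ = |52.6 − 49.5| / 3.8 = 0.8158
Noncentrality parameter: δ = d·√n = 0.8158 × √9 = 2.4474
One-sided α = 0.01 → critical value z_{0.01} = 2.326.
Power = Φ(δ − 2.326) = Φ(0.121) = 0.5482.
Type II error: β = 1 − power = 1 − 0.5482 = 0.4518.

β ≈ 0.452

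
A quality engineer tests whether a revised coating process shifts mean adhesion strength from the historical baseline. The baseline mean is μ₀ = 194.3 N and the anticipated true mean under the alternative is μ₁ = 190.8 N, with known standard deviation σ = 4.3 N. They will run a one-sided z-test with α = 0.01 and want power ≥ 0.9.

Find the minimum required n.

n = 20

Standardized effect: d = |μ₁ − μ₀| / σ = |190.8 − 194.3| / 4.3 = 0.8140
Set Φ(δ − 2.326) = 0.9; then δ − 2.326 = Φ⁻¹(0.9) = 1.282, giving δ = 3.608.
δ = d·√n ⇒ n = (δ/d)² = (3.608 / 0.8140)² = 19.65.
Round up to the next whole unit.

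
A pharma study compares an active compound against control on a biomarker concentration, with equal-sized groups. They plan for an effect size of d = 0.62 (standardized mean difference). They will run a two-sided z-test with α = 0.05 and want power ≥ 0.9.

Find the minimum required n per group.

For power 0.9 need Φ(δ − z_{0.025}) = 0.9, so δ = z_{0.025} + z_{0.10} = 1.960 + 1.282 = 3.242.
(The Φ(−δ − z_{α/2}) term is vanishingly small for δ > 0 and is dropped in the standard sample-size formula.)
δ = d·√(n/2) ⇒ n = 2(δ/d)² = 2 × (3.242 / 0.62)² = 54.67.
Rounding up, n = 55 per group.

n = 55 per group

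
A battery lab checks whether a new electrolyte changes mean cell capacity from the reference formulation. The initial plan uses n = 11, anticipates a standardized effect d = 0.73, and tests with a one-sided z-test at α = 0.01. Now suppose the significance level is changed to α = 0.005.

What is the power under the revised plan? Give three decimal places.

Power ≈ 0.439

δ = d·√n = 0.73 × √11 = 2.4211 (unchanged). New critical value: z_{0.005} = 2.576.
Revised power = Φ(δ − 2.576) = Φ(-0.155) = 0.4385.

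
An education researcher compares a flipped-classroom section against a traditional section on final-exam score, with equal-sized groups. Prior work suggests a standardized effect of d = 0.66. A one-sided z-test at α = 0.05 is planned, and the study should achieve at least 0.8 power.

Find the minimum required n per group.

Set Φ(δ − 1.645) = 0.8; then δ − 1.645 = Φ⁻¹(0.8) = 0.842, giving δ = 2.486.
δ = d·√(n/2) ⇒ n = 2(δ/d)² = 2 × (2.486 / 0.66)² = 28.39.
Round up to the next whole unit.

n = 29 per group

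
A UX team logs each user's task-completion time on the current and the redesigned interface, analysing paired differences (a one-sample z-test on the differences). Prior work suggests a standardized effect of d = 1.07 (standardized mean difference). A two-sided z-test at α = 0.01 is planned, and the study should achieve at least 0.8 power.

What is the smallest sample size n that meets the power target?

Set Φ(δ − 2.576) = 0.8; then δ − 2.576 = Φ⁻¹(0.8) = 0.842, giving δ = 3.417.
(For δ > 0 the lower-tail rejection region contributes negligibly to power, so the one-term inversion is standard.)
δ = d·√n ⇒ n = (δ/d)² = (3.417 / 1.07)² = 10.20.
Round up to the next whole unit.

n = 11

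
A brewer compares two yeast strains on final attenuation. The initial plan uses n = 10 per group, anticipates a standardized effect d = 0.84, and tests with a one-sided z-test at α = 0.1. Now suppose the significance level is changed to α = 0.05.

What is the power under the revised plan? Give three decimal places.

δ = d·√(n/2) = 0.84 × √(10/2) = 1.8783 (unchanged). New critical value: z_{0.05} = 1.645.
Revised power = P(Z > 1.645 − δ) = Φ(0.233) = 0.5923.

Power ≈ 0.592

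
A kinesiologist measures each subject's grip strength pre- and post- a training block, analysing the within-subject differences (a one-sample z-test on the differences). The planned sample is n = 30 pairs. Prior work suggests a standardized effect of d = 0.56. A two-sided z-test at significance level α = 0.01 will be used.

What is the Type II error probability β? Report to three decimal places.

β ≈ 0.312

Noncentrality parameter: δ = d·√n = 0.56 × √30 = 3.0672
Two-sided α = 0.01 → critical value z_{0.005} = 2.576.
Power = Φ(δ − 2.576) + Φ(−δ − 2.576) = Φ(0.491) + Φ(-5.643) = 0.6884 + 0.0000 = 0.6884.
Type II error: β = 1 − power = 1 − 0.6884 = 0.3116.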